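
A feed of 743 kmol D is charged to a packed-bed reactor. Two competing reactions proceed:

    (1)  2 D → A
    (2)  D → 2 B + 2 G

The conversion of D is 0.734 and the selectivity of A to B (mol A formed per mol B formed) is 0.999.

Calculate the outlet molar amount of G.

218 kmol

Conversion of D: D consumed = 0.734 × 743 = 545.4 kmol = 2ξ₁ + 1ξ₂.
Selectivity: 1ξ₁ / (2ξ₂) = 0.999 → ξ₁ = 1.998 ξ₂.
Substitute: (2·1.998 + 1) ξ₂ = 545.4 → ξ₂ = 109.2 kmol, ξ₁ = 218.1 kmol.
Outlet amounts (n = n₀ + Σ ν·ξ):
  D: 743 − 2(218.1) − 1(109.2) = 197.6
  A: 0 + 1(218.1) = 218.1
  B: 0 + 2(109.2) = 218.3
  G: 0 + 2(109.2) = 218.3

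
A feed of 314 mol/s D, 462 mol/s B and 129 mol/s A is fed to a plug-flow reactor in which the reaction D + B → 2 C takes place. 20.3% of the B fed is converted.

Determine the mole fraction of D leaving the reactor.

0.243

B reacted = 0.203 × 462 = 93.79 mol/s; ν_B = −1, so ξ = 93.79/1 = 93.79 mol/s.
Outlet amounts (n = n₀ + ν ξ):
  D: 314 − 1(93.79) = 220.2
  B: 462 − 1(93.79) = 368.2
  C: 0 + 2(93.79) = 187.6
  A: 129 (inert)
Total out = 905 mol/s; y_D = 220.2 / 905 = 0.2433.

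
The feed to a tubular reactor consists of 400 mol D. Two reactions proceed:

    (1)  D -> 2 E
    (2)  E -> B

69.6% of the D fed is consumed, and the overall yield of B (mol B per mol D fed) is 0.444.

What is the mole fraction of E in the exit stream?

0.559

Conversion of D: D consumed = 1ξ₁ = 0.696 × 400 → ξ₁ = 278.4 mol.
Yield of B: 1ξ₂ / 400 = 0.444 → ξ₂ = 177.6 mol.
Outlet amounts (n = n₀ + Σ ν·ξ):
  D: 400 − 1(278.4) = 121.6
  E: 0 + 2(278.4) − 1(177.6) = 379.2
  B: 0 + 1(177.6) = 177.6
Total out = 678.4 mol; y_E = 379.2 / 678.4 = 0.559.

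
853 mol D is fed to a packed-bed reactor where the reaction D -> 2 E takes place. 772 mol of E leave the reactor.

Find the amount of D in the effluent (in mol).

For E: n = n₀ + 2ξ → 772 = 0 + 2ξ, giving ξ = 386 mol.
Outlet amounts (n = n₀ + ν ξ):
  D: 853 − 1(386) = 467
  E: 0 + 2(386) = 772

467 mol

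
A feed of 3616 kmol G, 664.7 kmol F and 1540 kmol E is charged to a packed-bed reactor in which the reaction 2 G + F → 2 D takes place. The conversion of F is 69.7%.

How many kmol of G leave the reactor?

2690 kmol

F reacted = 0.697 × 664.7 = 463.3 kmol; ν_F = −1, so ξ = 463.3/1 = 463.3 kmol.
Outlet amounts (n = n₀ + ν ξ):
  G: 3616 − 2(463.3) = 2689
  F: 664.7 − 1(463.3) = 201.4
  D: 0 + 2(463.3) = 926.6
  E: 1540 (inert)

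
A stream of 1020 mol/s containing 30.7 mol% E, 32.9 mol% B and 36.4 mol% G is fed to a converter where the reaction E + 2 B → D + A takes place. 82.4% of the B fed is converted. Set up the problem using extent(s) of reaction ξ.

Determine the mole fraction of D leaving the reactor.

B reacted = 0.824 × 335.6 = 276.5 mol/s; ν_B = −2, so ξ = 276.5/2 = 138.3 mol/s.
Outlet amounts (n = n₀ + ν ξ):
  E: 313.1 − 1(138.3) = 174.9
  B: 335.6 − 2(138.3) = 59.06
  D: 0 + 1(138.3) = 138.3
  A: 0 + 1(138.3) = 138.3
  G: 371.3 (inert)
Total out = 881.7 mol/s; y_D = 138.3 / 881.7 = 0.1568.

0.157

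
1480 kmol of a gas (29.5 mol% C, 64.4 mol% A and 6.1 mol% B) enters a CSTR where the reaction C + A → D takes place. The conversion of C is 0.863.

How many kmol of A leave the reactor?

C reacted = 0.863 × 436.6 = 376.8 kmol; ν_C = −1, so ξ = 376.8/1 = 376.8 kmol.
Outlet amounts (n = n₀ + ν ξ):
  C: 436.6 − 1(376.8) = 59.81
  A: 953.1 − 1(376.8) = 576.3
  D: 0 + 1(376.8) = 376.8
  B: 90.28 (inert)

576 kmol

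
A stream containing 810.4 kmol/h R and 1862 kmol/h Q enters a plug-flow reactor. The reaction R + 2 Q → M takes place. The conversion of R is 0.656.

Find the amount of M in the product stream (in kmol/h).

R reacted = 0.656 × 810.4 = 531.6 kmol/h; ν_R = −1, so ξ = 531.6/1 = 531.6 kmol/h.
Outlet amounts (n = n₀ + ν ξ):
  R: 810.4 − 1(531.6) = 278.8
  Q: 1862 − 2(531.6) = 798.8
  M: 0 + 1(531.6) = 531.6

532 kmol/h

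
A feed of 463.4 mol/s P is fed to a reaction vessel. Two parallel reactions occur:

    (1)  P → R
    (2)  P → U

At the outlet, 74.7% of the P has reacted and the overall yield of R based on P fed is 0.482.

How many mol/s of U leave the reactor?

123 mol/s

Yield of R: 1ξ₁ / 463.4 = 0.482 → ξ₁ = 223.4 mol/s.
Conversion of P: 1ξ₁ + 1ξ₂ = 0.747 × 463.4 = 346.2 → ξ₂ = 122.8 mol/s.
Outlet amounts (n = n₀ + Σ ν·ξ):
  P: 463.4 − 1(223.4) − 1(122.8) = 117.2
  R: 0 + 1(223.4) = 223.4
  U: 0 + 1(122.8) = 122.8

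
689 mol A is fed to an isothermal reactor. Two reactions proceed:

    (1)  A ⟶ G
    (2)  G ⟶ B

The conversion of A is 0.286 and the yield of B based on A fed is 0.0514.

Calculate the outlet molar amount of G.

Conversion of A: A consumed = 1ξ₁ = 0.286 × 689 → ξ₁ = 197.1 mol.
Yield of B: 1ξ₂ / 689 = 0.0514 → ξ₂ = 35.41 mol.
Outlet amounts (n = n₀ + Σ ν·ξ):
  A: 689 − 1(197.1) = 491.9
  G: 0 + 1(197.1) − 1(35.41) = 161.6
  B: 0 + 1(35.41) = 35.41

162 mol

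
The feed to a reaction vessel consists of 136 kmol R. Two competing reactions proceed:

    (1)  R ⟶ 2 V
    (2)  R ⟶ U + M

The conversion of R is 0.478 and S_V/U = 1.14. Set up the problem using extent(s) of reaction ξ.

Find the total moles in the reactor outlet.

201 kmol

Conversion of R: R consumed = 0.478 × 136 = 65.01 kmol = 1ξ₁ + 1ξ₂.
Selectivity: 2ξ₁ / (1ξ₂) = 1.14 → ξ₁ = 0.57 ξ₂.
Substitute: (1·0.57 + 1) ξ₂ = 65.01 → ξ₂ = 41.41 kmol, ξ₁ = 23.6 kmol.
Outlet amounts (n = n₀ + Σ ν·ξ):
  R: 136 − 1(23.6) − 1(41.41) = 70.99
  V: 0 + 2(23.6) = 47.2
  U: 0 + 1(41.41) = 41.41
  M: 0 + 1(41.41) = 41.41
Total out = 70.99 + 47.2 + 41.41 + 41.41 = 201 kmol.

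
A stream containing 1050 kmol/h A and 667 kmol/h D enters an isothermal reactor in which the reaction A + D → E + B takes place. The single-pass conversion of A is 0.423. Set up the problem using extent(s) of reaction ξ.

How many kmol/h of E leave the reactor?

A reacted = 0.423 × 1050 = 444.1 kmol/h; ν_A = −1, so ξ = 444.1/1 = 444.1 kmol/h.
Outlet amounts (n = n₀ + ν ξ):
  A: 1050 − 1(444.1) = 605.9
  D: 667 − 1(444.1) = 222.9
  E: 0 + 1(444.1) = 444.1
  B: 0 + 1(444.1) = 444.1

444 kmol/h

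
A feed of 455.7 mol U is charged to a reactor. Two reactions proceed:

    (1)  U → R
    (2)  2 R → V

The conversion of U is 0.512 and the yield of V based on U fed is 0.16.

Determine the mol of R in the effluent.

Conversion of U: U consumed = 1ξ₁ = 0.512 × 455.7 → ξ₁ = 233.3 mol.
Yield of V: 1ξ₂ / 455.7 = 0.16 → ξ₂ = 72.91 mol.
Outlet amounts (n = n₀ + Σ ν·ξ):
  U: 455.7 − 1(233.3) = 222.4
  R: 0 + 1(233.3) − 2(72.91) = 87.49
  V: 0 + 1(72.91) = 72.91

87.5 mol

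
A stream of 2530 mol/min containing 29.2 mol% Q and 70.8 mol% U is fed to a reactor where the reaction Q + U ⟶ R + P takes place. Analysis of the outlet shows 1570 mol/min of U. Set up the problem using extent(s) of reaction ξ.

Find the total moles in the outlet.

2530 mol/min

For U: n = n₀ − 1ξ → 1570 = 1791 − 1ξ, giving ξ = 221.2 mol/min.
Outlet amounts (n = n₀ + ν ξ):
  Q: 738.8 − 1(221.2) = 517.5
  U: 1791 − 1(221.2) = 1570
  R: 0 + 1(221.2) = 221.2
  P: 0 + 1(221.2) = 221.2
Total out = 517.5 + 1570 + 221.2 + 221.2 = 2530 mol/min.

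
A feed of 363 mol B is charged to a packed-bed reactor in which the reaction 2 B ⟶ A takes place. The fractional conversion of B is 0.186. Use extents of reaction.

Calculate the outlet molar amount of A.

B reacted = 0.186 × 363 = 67.52 mol; ν_B = −2, so ξ = 67.52/2 = 33.76 mol.
Outlet amounts (n = n₀ + ν ξ):
  B: 363 − 2(33.76) = 295.5
  A: 0 + 1(33.76) = 33.76

33.8 mol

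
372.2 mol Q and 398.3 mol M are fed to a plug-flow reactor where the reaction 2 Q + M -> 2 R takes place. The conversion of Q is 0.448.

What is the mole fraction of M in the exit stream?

0.458

Q reacted = 0.448 × 372.2 = 166.7 mol; ν_Q = −2, so ξ = 166.7/2 = 83.37 mol.
Outlet amounts (n = n₀ + ν ξ):
  Q: 372.2 − 2(83.37) = 205.5
  M: 398.3 − 1(83.37) = 314.9
  R: 0 + 2(83.37) = 166.7
Total out = 687.1 mol; y_M = 314.9 / 687.1 = 0.4583.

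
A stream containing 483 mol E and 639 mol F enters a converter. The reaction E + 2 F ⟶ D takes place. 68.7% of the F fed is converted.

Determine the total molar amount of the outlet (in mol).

F reacted = 0.687 × 639 = 439 mol; ν_F = −2, so ξ = 439/2 = 219.5 mol.
Outlet amounts (n = n₀ + ν ξ):
  E: 483 − 1(219.5) = 263.5
  F: 639 − 2(219.5) = 200
  D: 0 + 1(219.5) = 219.5
Total out = 263.5 + 200 + 219.5 = 683 mol.

683 mol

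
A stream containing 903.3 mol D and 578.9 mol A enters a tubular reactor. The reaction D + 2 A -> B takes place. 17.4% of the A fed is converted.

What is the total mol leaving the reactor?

A reacted = 0.174 × 578.9 = 100.7 mol; ν_A = −2, so ξ = 100.7/2 = 50.36 mol.
Outlet amounts (n = n₀ + ν ξ):
  D: 903.3 − 1(50.36) = 852.9
  A: 578.9 − 2(50.36) = 478.2
  B: 0 + 1(50.36) = 50.36
Total out = 852.9 + 478.2 + 50.36 = 1381 mol.

1380 mol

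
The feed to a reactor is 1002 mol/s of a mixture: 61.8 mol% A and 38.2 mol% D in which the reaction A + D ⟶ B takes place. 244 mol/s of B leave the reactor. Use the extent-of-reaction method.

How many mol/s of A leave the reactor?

For B: n = n₀ + 1ξ → 244 = 0 + 1ξ, giving ξ = 244 mol/s.
Outlet amounts (n = n₀ + ν ξ):
  A: 619.2 − 1(244) = 375.2
  D: 382.8 − 1(244) = 138.8
  B: 0 + 1(244) = 244

375 mol/s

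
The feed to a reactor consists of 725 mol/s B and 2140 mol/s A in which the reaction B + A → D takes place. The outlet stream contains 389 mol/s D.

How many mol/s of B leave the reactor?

For D: n = n₀ + 1ξ → 389 = 0 + 1ξ, giving ξ = 389 mol/s.
Outlet amounts (n = n₀ + ν ξ):
  B: 725 − 1(389) = 336
  A: 2140 − 1(389) = 1751
  D: 0 + 1(389) = 389

336 mol/s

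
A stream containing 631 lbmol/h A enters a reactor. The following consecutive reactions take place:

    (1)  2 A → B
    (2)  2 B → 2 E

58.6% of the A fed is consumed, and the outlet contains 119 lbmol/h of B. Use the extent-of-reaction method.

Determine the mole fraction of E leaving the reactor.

0.148

Conversion of A: A consumed = 2ξ₁ = 0.586 × 631 → ξ₁ = 184.9 lbmol/h.
B balance: n_B = 0 + 1ξ₁ − 2ξ₂ = 119 → ξ₂ = (1·184.9 − 119)/2 = 32.94 lbmol/h.
Outlet amounts (n = n₀ + Σ ν·ξ):
  A: 631 − 2(184.9) = 261.2
  B: 0 + 1(184.9) − 2(32.94) = 119
  E: 0 + 2(32.94) = 65.88
Total out = 446.1 lbmol/h; y_E = 65.88 / 446.1 = 0.1477.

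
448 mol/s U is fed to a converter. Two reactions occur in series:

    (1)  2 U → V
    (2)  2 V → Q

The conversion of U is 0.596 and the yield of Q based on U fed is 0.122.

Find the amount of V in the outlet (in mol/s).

24.2 mol/s

Conversion of U: U consumed = 2ξ₁ = 0.596 × 448 → ξ₁ = 133.5 mol/s.
Yield of Q: 1ξ₂ / 448 = 0.122 → ξ₂ = 54.66 mol/s.
Outlet amounts (n = n₀ + Σ ν·ξ):
  U: 448 − 2(133.5) = 181
  V: 0 + 1(133.5) − 2(54.66) = 24.19
  Q: 0 + 1(54.66) = 54.66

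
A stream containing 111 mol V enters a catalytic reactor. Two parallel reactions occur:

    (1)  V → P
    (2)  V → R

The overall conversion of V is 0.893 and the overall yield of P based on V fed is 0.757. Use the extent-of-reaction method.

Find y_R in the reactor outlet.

0.136

Yield of P: 1ξ₁ / 111 = 0.757 → ξ₁ = 84.03 mol.
Conversion of V: 1ξ₁ + 1ξ₂ = 0.893 × 111 = 99.12 → ξ₂ = 15.1 mol.
Outlet amounts (n = n₀ + Σ ν·ξ):
  V: 111 − 1(84.03) − 1(15.1) = 11.88
  P: 0 + 1(84.03) = 84.03
  R: 0 + 1(15.1) = 15.1
Total out = 111 mol; y_R = 15.1 / 111 = 0.136.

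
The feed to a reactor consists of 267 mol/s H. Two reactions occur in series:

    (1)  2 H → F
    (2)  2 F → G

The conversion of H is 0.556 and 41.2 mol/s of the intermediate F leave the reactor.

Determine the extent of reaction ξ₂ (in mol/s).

ξ₂ = 16.5 mol/s

Conversion of H: H consumed = 2ξ₁ = 0.556 × 267 → ξ₁ = 74.23 mol/s.
F balance: n_F = 0 + 1ξ₁ − 2ξ₂ = 41.2 → ξ₂ = (1·74.23 − 41.2)/2 = 16.51 mol/s.
Outlet amounts (n = n₀ + Σ ν·ξ):
  H: 267 − 2(74.23) = 118.5
  F: 0 + 1(74.23) − 2(16.51) = 41.2
  G: 0 + 1(16.51) = 16.51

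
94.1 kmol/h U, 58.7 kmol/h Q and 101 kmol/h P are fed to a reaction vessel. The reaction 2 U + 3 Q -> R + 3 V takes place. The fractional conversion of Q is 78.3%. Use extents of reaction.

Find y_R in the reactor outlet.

Q reacted = 0.783 × 58.7 = 45.96 kmol/h; ν_Q = −3, so ξ = 45.96/3 = 15.32 kmol/h.
Outlet amounts (n = n₀ + ν ξ):
  U: 94.1 − 2(15.32) = 63.46
  Q: 58.7 − 3(15.32) = 12.74
  R: 0 + 1(15.32) = 15.32
  V: 0 + 3(15.32) = 45.96
  P: 101 (inert)
Total out = 238.5 kmol/h; y_R = 15.32 / 238.5 = 0.06424.

0.0642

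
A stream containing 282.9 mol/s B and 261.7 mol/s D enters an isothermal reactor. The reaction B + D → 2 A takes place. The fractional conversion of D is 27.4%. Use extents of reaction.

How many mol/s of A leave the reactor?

D reacted = 0.274 × 261.7 = 71.71 mol/s; ν_D = −1, so ξ = 71.71/1 = 71.71 mol/s.
Outlet amounts (n = n₀ + ν ξ):
  B: 282.9 − 1(71.71) = 211.2
  D: 261.7 − 1(71.71) = 190
  A: 0 + 2(71.71) = 143.4

143 mol/s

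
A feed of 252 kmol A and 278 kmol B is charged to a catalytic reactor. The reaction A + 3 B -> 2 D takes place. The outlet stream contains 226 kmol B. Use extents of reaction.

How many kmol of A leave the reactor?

235 kmol

For B: n = n₀ − 3ξ → 226 = 278 − 3ξ, giving ξ = 17.33 kmol.
Outlet amounts (n = n₀ + ν ξ):
  A: 252 − 1(17.33) = 234.7
  B: 278 − 3(17.33) = 226
  D: 0 + 2(17.33) = 34.67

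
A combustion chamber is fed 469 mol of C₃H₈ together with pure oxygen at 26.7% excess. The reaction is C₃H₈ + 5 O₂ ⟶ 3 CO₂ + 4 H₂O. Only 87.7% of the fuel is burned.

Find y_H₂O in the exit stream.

0.427

Stoichiometric O₂ = 5 × 469 = 2345 mol; O₂ fed = 2345 × 1.267 = 2971 mol.
Fuel reacted = 0.877 × 469 → ξ = 411.3 mol.
Outlet (n = n₀ + ν ξ):
  C₃H₈: 469 − 1(411.3) = 57.69
  O₂: 2971 − 5(411.3) = 914.5
  CO₂: 0 + 3(411.3) = 1234
  H₂O: 0 + 4(411.3) = 1645
Total out = 3851 mol; y_H₂O = 1645 / 3851 = 0.4272.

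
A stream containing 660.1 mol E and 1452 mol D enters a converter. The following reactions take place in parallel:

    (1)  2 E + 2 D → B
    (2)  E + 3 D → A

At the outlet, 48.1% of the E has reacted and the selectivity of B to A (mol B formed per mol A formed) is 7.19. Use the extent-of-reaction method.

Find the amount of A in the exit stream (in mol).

Conversion of E: E consumed = 0.481 × 660.1 = 317.5 mol = 2ξ₁ + 1ξ₂.
Selectivity: 1ξ₁ / (1ξ₂) = 7.19 → ξ₁ = 7.19 ξ₂.
Substitute: (2·7.19 + 1) ξ₂ = 317.5 → ξ₂ = 20.64 mol, ξ₁ = 148.4 mol.
Outlet amounts (n = n₀ + Σ ν·ξ):
  E: 660.1 − 2(148.4) − 1(20.64) = 342.6
  D: 1452 − 2(148.4) − 3(20.64) = 1093
  B: 0 + 1(148.4) = 148.4
  A: 0 + 1(20.64) = 20.64

20.6 mol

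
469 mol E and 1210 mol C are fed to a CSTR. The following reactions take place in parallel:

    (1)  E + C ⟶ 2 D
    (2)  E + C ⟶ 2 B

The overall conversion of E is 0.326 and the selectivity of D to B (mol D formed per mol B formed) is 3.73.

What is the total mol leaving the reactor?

Conversion of E: E consumed = 0.326 × 469 = 152.9 mol = 1ξ₁ + 1ξ₂.
Selectivity: 2ξ₁ / (2ξ₂) = 3.73 → ξ₁ = 3.73 ξ₂.
Substitute: (1·3.73 + 1) ξ₂ = 152.9 → ξ₂ = 32.32 mol, ξ₁ = 120.6 mol.
Outlet amounts (n = n₀ + Σ ν·ξ):
  E: 469 − 1(120.6) − 1(32.32) = 316.1
  C: 1210 − 1(120.6) − 1(32.32) = 1057
  D: 0 + 2(120.6) = 241.1
  B: 0 + 2(32.32) = 64.65
Total out = 316.1 + 1057 + 241.1 + 64.65 = 1679 mol.

1680 mol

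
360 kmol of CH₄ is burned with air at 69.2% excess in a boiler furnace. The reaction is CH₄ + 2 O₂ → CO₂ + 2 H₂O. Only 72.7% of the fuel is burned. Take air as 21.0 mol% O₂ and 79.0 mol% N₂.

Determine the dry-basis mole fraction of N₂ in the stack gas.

Stoichiometric O₂ = 2 × 360 = 720 kmol; O₂ fed = 720 × 1.692 = 1218 kmol.
N₂ fed = 1218 × 79/21 = 4583 kmol.
Fuel reacted = 0.727 × 360 → ξ = 261.7 kmol.
Outlet (n = n₀ + ν ξ):
  CH₄: 360 − 1(261.7) = 98.28
  O₂: 1218 − 2(261.7) = 694.8
  N₂: 4583 (inert)
  CO₂: 0 + 1(261.7) = 261.7
  H₂O: 0 + 2(261.7) = 523.4
Dry total = 5638 kmol; y_N₂ (dry) = 4583 / 5638 = 0.8129.

0.813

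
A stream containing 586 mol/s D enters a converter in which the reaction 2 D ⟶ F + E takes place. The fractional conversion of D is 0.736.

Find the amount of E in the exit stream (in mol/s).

216 mol/s

D reacted = 0.736 × 586 = 431.3 mol/s; ν_D = −2, so ξ = 431.3/2 = 215.6 mol/s.
Outlet amounts (n = n₀ + ν ξ):
  D: 586 − 2(215.6) = 154.7
  F: 0 + 1(215.6) = 215.6
  E: 0 + 1(215.6) = 215.6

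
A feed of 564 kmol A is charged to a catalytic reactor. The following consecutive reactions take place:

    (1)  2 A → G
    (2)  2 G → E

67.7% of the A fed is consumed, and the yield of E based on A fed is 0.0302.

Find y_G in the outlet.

Conversion of A: A consumed = 2ξ₁ = 0.677 × 564 → ξ₁ = 190.9 kmol.
Yield of E: 1ξ₂ / 564 = 0.0302 → ξ₂ = 17.03 kmol.
Outlet amounts (n = n₀ + Σ ν·ξ):
  A: 564 − 2(190.9) = 182.2
  G: 0 + 1(190.9) − 2(17.03) = 156.8
  E: 0 + 1(17.03) = 17.03
Total out = 356.1 kmol; y_G = 156.8 / 356.1 = 0.4405.

0.441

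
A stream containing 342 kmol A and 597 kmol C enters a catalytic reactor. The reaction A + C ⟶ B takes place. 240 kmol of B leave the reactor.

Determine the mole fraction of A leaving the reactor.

For B: n = n₀ + 1ξ → 240 = 0 + 1ξ, giving ξ = 240 kmol.
Outlet amounts (n = n₀ + ν ξ):
  A: 342 − 1(240) = 102
  C: 597 − 1(240) = 357
  B: 0 + 1(240) = 240
Total out = 699 kmol; y_A = 102 / 699 = 0.1459.

0.146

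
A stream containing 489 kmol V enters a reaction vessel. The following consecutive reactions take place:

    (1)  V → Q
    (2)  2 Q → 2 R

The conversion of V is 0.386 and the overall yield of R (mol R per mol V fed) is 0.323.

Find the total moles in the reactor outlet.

Conversion of V: V consumed = 1ξ₁ = 0.386 × 489 → ξ₁ = 188.8 kmol.
Yield of R: 2ξ₂ / 489 = 0.323 → ξ₂ = 78.97 kmol.
Outlet amounts (n = n₀ + Σ ν·ξ):
  V: 489 − 1(188.8) = 300.2
  Q: 0 + 1(188.8) − 2(78.97) = 30.81
  R: 0 + 2(78.97) = 157.9
Total out = 300.2 + 30.81 + 157.9 = 489 kmol.

489 kmol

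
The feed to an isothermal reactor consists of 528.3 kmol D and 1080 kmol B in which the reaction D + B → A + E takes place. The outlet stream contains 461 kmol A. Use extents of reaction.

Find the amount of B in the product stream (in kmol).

For A: n = n₀ + 1ξ → 461 = 0 + 1ξ, giving ξ = 461 kmol.
Outlet amounts (n = n₀ + ν ξ):
  D: 528.3 − 1(461) = 67.3
  B: 1080 − 1(461) = 619
  A: 0 + 1(461) = 461
  E: 0 + 1(461) = 461

619 kmol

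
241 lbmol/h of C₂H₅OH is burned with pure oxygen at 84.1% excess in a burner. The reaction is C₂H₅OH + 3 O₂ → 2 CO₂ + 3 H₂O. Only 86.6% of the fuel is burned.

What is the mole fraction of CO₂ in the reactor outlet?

Stoichiometric O₂ = 3 × 241 = 723 lbmol/h; O₂ fed = 723 × 1.841 = 1331 lbmol/h.
Fuel reacted = 0.866 × 241 → ξ = 208.7 lbmol/h.
Outlet (n = n₀ + ν ξ):
  C₂H₅OH: 241 − 1(208.7) = 32.29
  O₂: 1331 − 3(208.7) = 704.9
  CO₂: 0 + 2(208.7) = 417.4
  H₂O: 0 + 3(208.7) = 626.1
Total out = 1781 lbmol/h; y_CO₂ = 417.4 / 1781 = 0.2344.

0.234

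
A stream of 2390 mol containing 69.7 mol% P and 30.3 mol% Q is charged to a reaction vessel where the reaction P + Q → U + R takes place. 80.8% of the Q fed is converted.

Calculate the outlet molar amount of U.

585 mol

Q reacted = 0.808 × 724.2 = 585.1 mol; ν_Q = −1, so ξ = 585.1/1 = 585.1 mol.
Outlet amounts (n = n₀ + ν ξ):
  P: 1666 − 1(585.1) = 1081
  Q: 724.2 − 1(585.1) = 139
  U: 0 + 1(585.1) = 585.1
  R: 0 + 1(585.1) = 585.1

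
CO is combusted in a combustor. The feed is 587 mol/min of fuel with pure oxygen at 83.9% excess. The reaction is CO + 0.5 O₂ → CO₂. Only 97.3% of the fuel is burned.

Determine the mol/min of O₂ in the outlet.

Stoichiometric O₂ = 0.5 × 587 = 293.5 mol/min; O₂ fed = 293.5 × 1.839 = 539.7 mol/min.
Fuel reacted = 0.973 × 587 → ξ = 571.2 mol/min.
Outlet (n = n₀ + ν ξ):
  CO: 587 − 1(571.2) = 15.85
  O₂: 539.7 − 0.5(571.2) = 254.2
  CO₂: 0 + 1(571.2) = 571.2

254 mol/min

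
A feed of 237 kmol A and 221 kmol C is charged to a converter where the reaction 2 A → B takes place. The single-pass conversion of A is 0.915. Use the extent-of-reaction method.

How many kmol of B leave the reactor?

108 kmol

A reacted = 0.915 × 237 = 216.9 kmol; ν_A = −2, so ξ = 216.9/2 = 108.4 kmol.
Outlet amounts (n = n₀ + ν ξ):
  A: 237 − 2(108.4) = 20.14
  B: 0 + 1(108.4) = 108.4
  C: 221 (inert)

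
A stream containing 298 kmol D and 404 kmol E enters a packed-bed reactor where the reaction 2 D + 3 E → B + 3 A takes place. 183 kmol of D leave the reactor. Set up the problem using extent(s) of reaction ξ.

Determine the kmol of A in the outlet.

For D: n = n₀ − 2ξ → 183 = 298 − 2ξ, giving ξ = 57.5 kmol.
Outlet amounts (n = n₀ + ν ξ):
  D: 298 − 2(57.5) = 183
  E: 404 − 3(57.5) = 231.5
  B: 0 + 1(57.5) = 57.5
  A: 0 + 3(57.5) = 172.5

172 kmol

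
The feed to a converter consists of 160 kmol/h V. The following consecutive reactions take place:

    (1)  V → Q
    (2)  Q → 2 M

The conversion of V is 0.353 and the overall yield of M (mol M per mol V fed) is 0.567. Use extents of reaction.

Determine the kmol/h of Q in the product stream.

11.1 kmol/h

Conversion of V: V consumed = 1ξ₁ = 0.353 × 160 → ξ₁ = 56.48 kmol/h.
Yield of M: 2ξ₂ / 160 = 0.567 → ξ₂ = 45.36 kmol/h.
Outlet amounts (n = n₀ + Σ ν·ξ):
  V: 160 − 1(56.48) = 103.5
  Q: 0 + 1(56.48) − 1(45.36) = 11.12
  M: 0 + 2(45.36) = 90.72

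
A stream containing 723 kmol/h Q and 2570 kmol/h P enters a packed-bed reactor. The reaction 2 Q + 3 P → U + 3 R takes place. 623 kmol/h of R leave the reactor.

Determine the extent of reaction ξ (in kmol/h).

ξ = 208 kmol/h

For R: n = n₀ + 3ξ → 623 = 0 + 3ξ, giving ξ = 207.7 kmol/h.
Outlet amounts (n = n₀ + ν ξ):
  Q: 723 − 2(207.7) = 307.7
  P: 2570 − 3(207.7) = 1947
  U: 0 + 1(207.7) = 207.7
  R: 0 + 3(207.7) = 623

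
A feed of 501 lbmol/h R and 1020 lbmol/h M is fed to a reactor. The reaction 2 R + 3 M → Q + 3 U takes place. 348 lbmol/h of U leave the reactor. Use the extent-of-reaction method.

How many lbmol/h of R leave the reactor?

269 lbmol/h

For U: n = n₀ + 3ξ → 348 = 0 + 3ξ, giving ξ = 116 lbmol/h.
Outlet amounts (n = n₀ + ν ξ):
  R: 501 − 2(116) = 269
  M: 1020 − 3(116) = 672
  Q: 0 + 1(116) = 116
  U: 0 + 3(116) = 348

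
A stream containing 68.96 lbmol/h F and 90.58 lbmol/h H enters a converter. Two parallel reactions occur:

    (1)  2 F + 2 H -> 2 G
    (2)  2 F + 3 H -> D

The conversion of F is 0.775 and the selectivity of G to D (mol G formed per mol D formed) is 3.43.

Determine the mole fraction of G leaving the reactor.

0.391

Conversion of F: F consumed = 0.775 × 68.96 = 53.44 lbmol/h = 2ξ₁ + 2ξ₂.
Selectivity: 2ξ₁ / (1ξ₂) = 3.43 → ξ₁ = 1.715 ξ₂.
Substitute: (2·1.715 + 2) ξ₂ = 53.44 → ξ₂ = 9.842 lbmol/h, ξ₁ = 16.88 lbmol/h.
Outlet amounts (n = n₀ + Σ ν·ξ):
  F: 68.96 − 2(16.88) − 2(9.842) = 15.52
  H: 90.58 − 2(16.88) − 3(9.842) = 27.29
  G: 0 + 2(16.88) = 33.76
  D: 0 + 1(9.842) = 9.842
Total out = 86.41 lbmol/h; y_G = 33.76 / 86.41 = 0.3907.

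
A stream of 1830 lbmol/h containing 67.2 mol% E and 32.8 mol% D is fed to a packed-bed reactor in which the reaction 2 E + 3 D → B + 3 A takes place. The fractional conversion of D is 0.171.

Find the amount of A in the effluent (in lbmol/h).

D reacted = 0.171 × 600.2 = 102.6 lbmol/h; ν_D = −3, so ξ = 102.6/3 = 34.21 lbmol/h.
Outlet amounts (n = n₀ + ν ξ):
  E: 1230 − 2(34.21) = 1161
  D: 600.2 − 3(34.21) = 497.6
  B: 0 + 1(34.21) = 34.21
  A: 0 + 3(34.21) = 102.6

103 lbmol/h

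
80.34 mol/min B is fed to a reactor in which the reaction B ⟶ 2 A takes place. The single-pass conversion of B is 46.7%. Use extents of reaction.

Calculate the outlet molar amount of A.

75 mol/min

B reacted = 0.467 × 80.34 = 37.52 mol/min; ν_B = −1, so ξ = 37.52/1 = 37.52 mol/min.
Outlet amounts (n = n₀ + ν ξ):
  B: 80.34 − 1(37.52) = 42.82
  A: 0 + 2(37.52) = 75.04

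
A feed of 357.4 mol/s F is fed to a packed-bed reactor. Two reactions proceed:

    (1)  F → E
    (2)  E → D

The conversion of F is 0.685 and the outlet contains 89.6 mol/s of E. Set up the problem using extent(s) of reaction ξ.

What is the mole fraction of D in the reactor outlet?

0.434

Conversion of F: F consumed = 1ξ₁ = 0.685 × 357.4 → ξ₁ = 244.8 mol/s.
E balance: n_E = 0 + 1ξ₁ − 1ξ₂ = 89.6 → ξ₂ = (1·244.8 − 89.6)/1 = 155.2 mol/s.
Outlet amounts (n = n₀ + Σ ν·ξ):
  F: 357.4 − 1(244.8) = 112.6
  E: 0 + 1(244.8) − 1(155.2) = 89.6
  D: 0 + 1(155.2) = 155.2
Total out = 357.4 mol/s; y_D = 155.2 / 357.4 = 0.4343.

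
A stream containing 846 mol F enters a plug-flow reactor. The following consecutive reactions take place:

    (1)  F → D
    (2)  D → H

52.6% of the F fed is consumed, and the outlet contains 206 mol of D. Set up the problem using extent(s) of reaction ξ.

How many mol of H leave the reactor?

239 mol

Conversion of F: F consumed = 1ξ₁ = 0.526 × 846 → ξ₁ = 445 mol.
D balance: n_D = 0 + 1ξ₁ − 1ξ₂ = 206 → ξ₂ = (1·445 − 206)/1 = 239 mol.
Outlet amounts (n = n₀ + Σ ν·ξ):
  F: 846 − 1(445) = 401
  D: 0 + 1(445) − 1(239) = 206
  H: 0 + 1(239) = 239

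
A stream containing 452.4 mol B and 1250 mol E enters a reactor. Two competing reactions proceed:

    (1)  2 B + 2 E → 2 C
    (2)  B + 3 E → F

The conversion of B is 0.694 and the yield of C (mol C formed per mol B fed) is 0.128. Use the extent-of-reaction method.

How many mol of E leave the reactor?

424 mol

Yield of C: 2ξ₁ / 452.4 = 0.128 → ξ₁ = 28.95 mol.
Conversion of B: 2ξ₁ + 1ξ₂ = 0.694 × 452.4 = 314 → ξ₂ = 256.1 mol.
Outlet amounts (n = n₀ + Σ ν·ξ):
  B: 452.4 − 2(28.95) − 1(256.1) = 138.4
  E: 1250 − 2(28.95) − 3(256.1) = 423.9
  C: 0 + 2(28.95) = 57.91
  F: 0 + 1(256.1) = 256.1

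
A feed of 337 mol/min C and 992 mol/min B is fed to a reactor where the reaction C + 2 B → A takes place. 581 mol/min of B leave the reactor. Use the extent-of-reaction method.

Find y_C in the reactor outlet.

For B: n = n₀ − 2ξ → 581 = 992 − 2ξ, giving ξ = 205.5 mol/min.
Outlet amounts (n = n₀ + ν ξ):
  C: 337 − 1(205.5) = 131.5
  B: 992 − 2(205.5) = 581
  A: 0 + 1(205.5) = 205.5
Total out = 918 mol/min; y_C = 131.5 / 918 = 0.1432.

0.143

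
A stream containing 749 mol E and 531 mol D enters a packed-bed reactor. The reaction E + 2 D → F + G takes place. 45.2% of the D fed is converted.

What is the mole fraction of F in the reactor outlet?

0.103

D reacted = 0.452 × 531 = 240 mol; ν_D = −2, so ξ = 240/2 = 120 mol.
Outlet amounts (n = n₀ + ν ξ):
  E: 749 − 1(120) = 629
  D: 531 − 2(120) = 291
  F: 0 + 1(120) = 120
  G: 0 + 1(120) = 120
Total out = 1160 mol; y_F = 120 / 1160 = 0.1035.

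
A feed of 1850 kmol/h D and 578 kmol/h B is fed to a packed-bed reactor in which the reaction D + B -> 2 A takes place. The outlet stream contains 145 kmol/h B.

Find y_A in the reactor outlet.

0.357

For B: n = n₀ − 1ξ → 145 = 578 − 1ξ, giving ξ = 433 kmol/h.
Outlet amounts (n = n₀ + ν ξ):
  D: 1850 − 1(433) = 1417
  B: 578 − 1(433) = 145
  A: 0 + 2(433) = 866
Total out = 2428 kmol/h; y_A = 866 / 2428 = 0.3567.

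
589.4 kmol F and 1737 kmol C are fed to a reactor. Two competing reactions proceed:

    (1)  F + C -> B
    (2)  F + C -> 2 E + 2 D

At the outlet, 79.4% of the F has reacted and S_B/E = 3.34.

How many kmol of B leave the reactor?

407 kmol

Conversion of F: F consumed = 0.794 × 589.4 = 468 kmol = 1ξ₁ + 1ξ₂.
Selectivity: 1ξ₁ / (2ξ₂) = 3.34 → ξ₁ = 6.68 ξ₂.
Substitute: (1·6.68 + 1) ξ₂ = 468 → ξ₂ = 60.94 kmol, ξ₁ = 407 kmol.
Outlet amounts (n = n₀ + Σ ν·ξ):
  F: 589.4 − 1(407) − 1(60.94) = 121.4
  C: 1737 − 1(407) − 1(60.94) = 1269
  B: 0 + 1(407) = 407
  E: 0 + 2(60.94) = 121.9
  D: 0 + 2(60.94) = 121.9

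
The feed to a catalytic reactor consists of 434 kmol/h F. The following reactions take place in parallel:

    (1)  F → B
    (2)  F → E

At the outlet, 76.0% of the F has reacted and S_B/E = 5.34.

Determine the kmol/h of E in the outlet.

52 kmol/h

Conversion of F: F consumed = 0.76 × 434 = 329.8 kmol/h = 1ξ₁ + 1ξ₂.
Selectivity: 1ξ₁ / (1ξ₂) = 5.34 → ξ₁ = 5.34 ξ₂.
Substitute: (1·5.34 + 1) ξ₂ = 329.8 → ξ₂ = 52.03 kmol/h, ξ₁ = 277.8 kmol/h.
Outlet amounts (n = n₀ + Σ ν·ξ):
  F: 434 − 1(277.8) − 1(52.03) = 104.2
  B: 0 + 1(277.8) = 277.8
  E: 0 + 1(52.03) = 52.03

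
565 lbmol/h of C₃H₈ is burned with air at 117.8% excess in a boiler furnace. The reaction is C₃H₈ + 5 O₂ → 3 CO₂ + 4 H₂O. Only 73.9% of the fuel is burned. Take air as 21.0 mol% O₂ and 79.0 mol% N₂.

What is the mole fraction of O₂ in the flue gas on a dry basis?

0.142

Stoichiometric O₂ = 5 × 565 = 2825 lbmol/h; O₂ fed = 2825 × 2.178 = 6153 lbmol/h.
N₂ fed = 6153 × 79/21 = 23150 lbmol/h.
Fuel reacted = 0.739 × 565 → ξ = 417.5 lbmol/h.
Outlet (n = n₀ + ν ξ):
  C₃H₈: 565 − 1(417.5) = 147.5
  O₂: 6153 − 5(417.5) = 4065
  N₂: 23150 (inert)
  CO₂: 0 + 3(417.5) = 1253
  H₂O: 0 + 4(417.5) = 1670
Dry total = 28610 lbmol/h; y_O₂ (dry) = 4065 / 28610 = 0.1421.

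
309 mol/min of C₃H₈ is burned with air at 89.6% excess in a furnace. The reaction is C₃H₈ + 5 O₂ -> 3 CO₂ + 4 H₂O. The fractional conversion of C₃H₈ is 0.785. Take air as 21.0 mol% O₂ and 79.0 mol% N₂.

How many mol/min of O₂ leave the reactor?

1720 mol/min

Stoichiometric O₂ = 5 × 309 = 1545 mol/min; O₂ fed = 1545 × 1.896 = 2929 mol/min.
N₂ fed = 2929 × 79/21 = 11020 mol/min.
Fuel reacted = 0.785 × 309 → ξ = 242.6 mol/min.
Outlet (n = n₀ + ν ξ):
  C₃H₈: 309 − 1(242.6) = 66.44
  O₂: 2929 − 5(242.6) = 1716
  N₂: 11020 (inert)
  CO₂: 0 + 3(242.6) = 727.7
  H₂O: 0 + 4(242.6) = 970.3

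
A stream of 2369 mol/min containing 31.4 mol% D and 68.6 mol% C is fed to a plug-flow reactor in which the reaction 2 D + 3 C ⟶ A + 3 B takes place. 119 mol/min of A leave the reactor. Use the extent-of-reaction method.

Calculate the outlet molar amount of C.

1270 mol/min

For A: n = n₀ + 1ξ → 119 = 0 + 1ξ, giving ξ = 119 mol/min.
Outlet amounts (n = n₀ + ν ξ):
  D: 743.9 − 2(119) = 505.9
  C: 1625 − 3(119) = 1268
  A: 0 + 1(119) = 119
  B: 0 + 3(119) = 357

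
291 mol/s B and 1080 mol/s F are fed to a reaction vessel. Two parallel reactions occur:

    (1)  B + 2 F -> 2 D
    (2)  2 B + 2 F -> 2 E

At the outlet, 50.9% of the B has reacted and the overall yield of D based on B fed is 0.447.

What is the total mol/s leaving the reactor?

Yield of D: 2ξ₁ / 291 = 0.447 → ξ₁ = 65.04 mol/s.
Conversion of B: 1ξ₁ + 2ξ₂ = 0.509 × 291 = 148.1 → ξ₂ = 41.54 mol/s.
Outlet amounts (n = n₀ + Σ ν·ξ):
  B: 291 − 1(65.04) − 2(41.54) = 142.9
  F: 1080 − 2(65.04) − 2(41.54) = 866.8
  D: 0 + 2(65.04) = 130.1
  E: 0 + 2(41.54) = 83.08
Total out = 142.9 + 866.8 + 130.1 + 83.08 = 1223 mol/s.

1220 mol/s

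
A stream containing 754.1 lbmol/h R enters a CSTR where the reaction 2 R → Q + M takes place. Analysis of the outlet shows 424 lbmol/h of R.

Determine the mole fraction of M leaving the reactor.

For R: n = n₀ − 2ξ → 424 = 754.1 − 2ξ, giving ξ = 165.1 lbmol/h.
Outlet amounts (n = n₀ + ν ξ):
  R: 754.1 − 2(165.1) = 424
  Q: 0 + 1(165.1) = 165.1
  M: 0 + 1(165.1) = 165.1
Total out = 754.1 lbmol/h; y_M = 165.1 / 754.1 = 0.2189.

0.219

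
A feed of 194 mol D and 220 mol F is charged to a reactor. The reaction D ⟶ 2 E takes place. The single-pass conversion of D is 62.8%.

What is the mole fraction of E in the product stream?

0.455

D reacted = 0.628 × 194 = 121.8 mol; ν_D = −1, so ξ = 121.8/1 = 121.8 mol.
Outlet amounts (n = n₀ + ν ξ):
  D: 194 − 1(121.8) = 72.17
  E: 0 + 2(121.8) = 243.7
  F: 220 (inert)
Total out = 535.8 mol; y_E = 243.7 / 535.8 = 0.4547.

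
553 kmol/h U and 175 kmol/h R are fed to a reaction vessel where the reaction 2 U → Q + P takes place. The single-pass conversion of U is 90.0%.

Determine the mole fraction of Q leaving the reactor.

0.342

U reacted = 0.9 × 553 = 497.7 kmol/h; ν_U = −2, so ξ = 497.7/2 = 248.8 kmol/h.
Outlet amounts (n = n₀ + ν ξ):
  U: 553 − 2(248.8) = 55.3
  Q: 0 + 1(248.8) = 248.8
  P: 0 + 1(248.8) = 248.8
  R: 175 (inert)
Total out = 728 kmol/h; y_Q = 248.8 / 728 = 0.3418.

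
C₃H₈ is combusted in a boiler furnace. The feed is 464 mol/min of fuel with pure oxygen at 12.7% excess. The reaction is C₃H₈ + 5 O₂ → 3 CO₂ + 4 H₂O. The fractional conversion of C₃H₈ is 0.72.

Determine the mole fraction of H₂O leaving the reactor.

Stoichiometric O₂ = 5 × 464 = 2320 mol/min; O₂ fed = 2320 × 1.127 = 2615 mol/min.
Fuel reacted = 0.72 × 464 → ξ = 334.1 mol/min.
Outlet (n = n₀ + ν ξ):
  C₃H₈: 464 − 1(334.1) = 129.9
  O₂: 2615 − 5(334.1) = 944.2
  CO₂: 0 + 3(334.1) = 1002
  H₂O: 0 + 4(334.1) = 1336
Total out = 3413 mol/min; y_H₂O = 1336 / 3413 = 0.3916.

0.392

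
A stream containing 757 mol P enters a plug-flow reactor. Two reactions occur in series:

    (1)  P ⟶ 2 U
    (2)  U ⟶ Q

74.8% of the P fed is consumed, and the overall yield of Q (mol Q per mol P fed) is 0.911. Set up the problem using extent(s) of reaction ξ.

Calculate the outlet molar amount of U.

Conversion of P: P consumed = 1ξ₁ = 0.748 × 757 → ξ₁ = 566.2 mol.
Yield of Q: 1ξ₂ / 757 = 0.911 → ξ₂ = 689.6 mol.
Outlet amounts (n = n₀ + Σ ν·ξ):
  P: 757 − 1(566.2) = 190.8
  U: 0 + 2(566.2) − 1(689.6) = 442.8
  Q: 0 + 1(689.6) = 689.6

443 mol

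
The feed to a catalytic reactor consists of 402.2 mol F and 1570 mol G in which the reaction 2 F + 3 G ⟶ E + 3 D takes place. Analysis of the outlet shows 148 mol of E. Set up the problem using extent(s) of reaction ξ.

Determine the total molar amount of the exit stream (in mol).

For E: n = n₀ + 1ξ → 148 = 0 + 1ξ, giving ξ = 148 mol.
Outlet amounts (n = n₀ + ν ξ):
  F: 402.2 − 2(148) = 106.2
  G: 1570 − 3(148) = 1126
  E: 0 + 1(148) = 148
  D: 0 + 3(148) = 444
Total out = 106.2 + 1126 + 148 + 444 = 1824 mol.

1820 mol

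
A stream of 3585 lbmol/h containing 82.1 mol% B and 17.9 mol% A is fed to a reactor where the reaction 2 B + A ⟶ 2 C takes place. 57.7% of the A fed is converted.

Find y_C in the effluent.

0.23

A reacted = 0.577 × 641.7 = 370.3 lbmol/h; ν_A = −1, so ξ = 370.3/1 = 370.3 lbmol/h.
Outlet amounts (n = n₀ + ν ξ):
  B: 2943 − 2(370.3) = 2203
  A: 641.7 − 1(370.3) = 271.4
  C: 0 + 2(370.3) = 740.5
Total out = 3215 lbmol/h; y_C = 740.5 / 3215 = 0.2304.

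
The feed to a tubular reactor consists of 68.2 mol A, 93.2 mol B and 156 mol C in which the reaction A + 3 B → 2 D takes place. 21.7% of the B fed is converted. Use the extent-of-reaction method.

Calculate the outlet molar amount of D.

B reacted = 0.217 × 93.2 = 20.22 mol; ν_B = −3, so ξ = 20.22/3 = 6.741 mol.
Outlet amounts (n = n₀ + ν ξ):
  A: 68.2 − 1(6.741) = 61.46
  B: 93.2 − 3(6.741) = 72.98
  D: 0 + 2(6.741) = 13.48
  C: 156 (inert)

13.5 mol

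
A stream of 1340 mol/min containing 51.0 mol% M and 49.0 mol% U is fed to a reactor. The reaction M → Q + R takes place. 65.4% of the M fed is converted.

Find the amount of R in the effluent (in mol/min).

M reacted = 0.654 × 683.4 = 446.9 mol/min; ν_M = −1, so ξ = 446.9/1 = 446.9 mol/min.
Outlet amounts (n = n₀ + ν ξ):
  M: 683.4 − 1(446.9) = 236.5
  Q: 0 + 1(446.9) = 446.9
  R: 0 + 1(446.9) = 446.9
  U: 656.6 (inert)

447 mol/min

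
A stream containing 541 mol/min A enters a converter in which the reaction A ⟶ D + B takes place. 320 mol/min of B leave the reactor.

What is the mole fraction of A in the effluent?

0.257

For B: n = n₀ + 1ξ → 320 = 0 + 1ξ, giving ξ = 320 mol/min.
Outlet amounts (n = n₀ + ν ξ):
  A: 541 − 1(320) = 221
  D: 0 + 1(320) = 320
  B: 0 + 1(320) = 320
Total out = 861 mol/min; y_A = 221 / 861 = 0.2567.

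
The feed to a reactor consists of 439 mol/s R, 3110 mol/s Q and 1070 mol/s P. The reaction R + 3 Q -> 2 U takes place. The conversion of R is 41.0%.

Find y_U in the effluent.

R reacted = 0.41 × 439 = 180 mol/s; ν_R = −1, so ξ = 180/1 = 180 mol/s.
Outlet amounts (n = n₀ + ν ξ):
  R: 439 − 1(180) = 259
  Q: 3110 − 3(180) = 2570
  U: 0 + 2(180) = 360
  P: 1070 (inert)
Total out = 4259 mol/s; y_U = 360 / 4259 = 0.08452.

0.0845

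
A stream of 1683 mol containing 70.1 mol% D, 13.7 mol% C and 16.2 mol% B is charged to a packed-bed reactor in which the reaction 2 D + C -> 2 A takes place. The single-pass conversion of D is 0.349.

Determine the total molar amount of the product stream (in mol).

D reacted = 0.349 × 1180 = 411.7 mol; ν_D = −2, so ξ = 411.7/2 = 205.9 mol.
Outlet amounts (n = n₀ + ν ξ):
  D: 1180 − 2(205.9) = 768
  C: 230.6 − 1(205.9) = 24.7
  A: 0 + 2(205.9) = 411.7
  B: 272.6 (inert)
Total out = 768 + 24.7 + 411.7 + 272.6 = 1477 mol.

1480 mol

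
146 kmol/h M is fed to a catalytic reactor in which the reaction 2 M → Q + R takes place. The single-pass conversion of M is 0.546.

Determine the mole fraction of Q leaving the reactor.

M reacted = 0.546 × 146 = 79.72 kmol/h; ν_M = −2, so ξ = 79.72/2 = 39.86 kmol/h.
Outlet amounts (n = n₀ + ν ξ):
  M: 146 − 2(39.86) = 66.28
  Q: 0 + 1(39.86) = 39.86
  R: 0 + 1(39.86) = 39.86
Total out = 146 kmol/h; y_Q = 39.86 / 146 = 0.273.

0.273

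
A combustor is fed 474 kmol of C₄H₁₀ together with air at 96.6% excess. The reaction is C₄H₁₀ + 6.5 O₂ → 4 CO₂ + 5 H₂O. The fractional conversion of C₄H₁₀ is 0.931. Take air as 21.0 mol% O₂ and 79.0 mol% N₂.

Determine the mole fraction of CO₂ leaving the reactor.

0.0589

Stoichiometric O₂ = 6.5 × 474 = 3081 kmol; O₂ fed = 3081 × 1.966 = 6057 kmol.
N₂ fed = 6057 × 79/21 = 22790 kmol.
Fuel reacted = 0.931 × 474 → ξ = 441.3 kmol.
Outlet (n = n₀ + ν ξ):
  C₄H₁₀: 474 − 1(441.3) = 32.71
  O₂: 6057 − 6.5(441.3) = 3189
  N₂: 22790 (inert)
  CO₂: 0 + 4(441.3) = 1765
  H₂O: 0 + 5(441.3) = 2206
Total out = 29980 kmol; y_CO₂ = 1765 / 29980 = 0.05888.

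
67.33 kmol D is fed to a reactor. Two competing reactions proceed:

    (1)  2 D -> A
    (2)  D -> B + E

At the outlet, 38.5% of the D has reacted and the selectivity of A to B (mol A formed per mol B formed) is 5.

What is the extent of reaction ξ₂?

ξ₂ = 2.36 kmol

Conversion of D: D consumed = 0.385 × 67.33 = 25.92 kmol = 2ξ₁ + 1ξ₂.
Selectivity: 1ξ₁ / (1ξ₂) = 5 → ξ₁ = 5 ξ₂.
Substitute: (2·5 + 1) ξ₂ = 25.92 → ξ₂ = 2.357 kmol, ξ₁ = 11.78 kmol.
Outlet amounts (n = n₀ + Σ ν·ξ):
  D: 67.33 − 2(11.78) − 1(2.357) = 41.41
  A: 0 + 1(11.78) = 11.78
  B: 0 + 1(2.357) = 2.357
  E: 0 + 1(2.357) = 2.357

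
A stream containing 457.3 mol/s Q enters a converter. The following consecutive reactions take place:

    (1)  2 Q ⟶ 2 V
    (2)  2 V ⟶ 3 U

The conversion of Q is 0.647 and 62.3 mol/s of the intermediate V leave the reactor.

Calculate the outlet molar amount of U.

Conversion of Q: Q consumed = 2ξ₁ = 0.647 × 457.3 → ξ₁ = 147.9 mol/s.
V balance: n_V = 0 + 2ξ₁ − 2ξ₂ = 62.3 → ξ₂ = (2·147.9 − 62.3)/2 = 116.8 mol/s.
Outlet amounts (n = n₀ + Σ ν·ξ):
  Q: 457.3 − 2(147.9) = 161.4
  V: 0 + 2(147.9) − 2(116.8) = 62.3
  U: 0 + 3(116.8) = 350.4

350 mol/s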